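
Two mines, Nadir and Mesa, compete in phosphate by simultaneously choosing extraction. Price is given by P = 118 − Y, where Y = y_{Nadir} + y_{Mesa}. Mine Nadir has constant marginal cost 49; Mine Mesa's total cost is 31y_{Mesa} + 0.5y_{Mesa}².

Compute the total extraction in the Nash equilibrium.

45

Mine Nadir's profit: π = y_{Nadir}(118 − (y_{Nadir} + y_{Mesa})) − 49y_{Nadir}.
∂π/∂y_{Nadir} = 69 − 2y_{Nadir} − y_{Mesa} = 0, so y_{Nadir} = 34.5 − 0.5y_{Mesa}.
For Mesa: ∂π/∂y_{Mesa} = 87 − 3y_{Mesa} − y_{Nadir} = 0 ⇒ y_{Mesa} = 29 − (1/3)y_{Nadir}.
Plugging y_{Mesa} into Nadir's best response: y_{Nadir} = 34.5 − 0.5(29 − (1/3)y_{Nadir}) ⇒ (5/6)y_{Nadir} = 20, so y_{Nadir} = 24.
Then y_{Mesa} = 29 − (1/3)·24 = 21.
Total extraction: 24 + 21 = 45.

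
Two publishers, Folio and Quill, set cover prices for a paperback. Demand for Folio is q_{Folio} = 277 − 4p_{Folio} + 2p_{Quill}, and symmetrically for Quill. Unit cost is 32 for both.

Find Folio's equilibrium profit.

Folio's profit: π = (p_{Folio} − 32)(277 − 4p_{Folio} + 2p_{Quill}).
∂π/∂p_{Folio} = 405 − 8p_{Folio} + 2p_{Quill} = 0 ⇒ p_{Folio} = 50.625 + 0.25p_{Quill}.
The game is symmetric, so in equilibrium p_{Quill} = p_{Folio}: the reaction function gives 0.75p_{Folio} = 50.625, hence p_{Folio} = 67.5.
q_{Folio} = 277 − 4·67.5 + 2·67.5 = 142.
Profit = (67.5 − 32)·142 = 5041.

5041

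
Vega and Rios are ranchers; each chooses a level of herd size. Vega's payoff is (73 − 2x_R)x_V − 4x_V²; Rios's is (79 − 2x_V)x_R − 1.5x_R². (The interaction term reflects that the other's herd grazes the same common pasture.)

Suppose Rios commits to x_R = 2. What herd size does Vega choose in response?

8.625

Expanding Vega's payoff: 73x_V − 2x_Rx_V − 4x_V².
∂π/∂x_V = 73 − 2x_R − 8x_V = 0, so x_V = 9.125 − 0.25x_R.
At x_R = 2: x_V = 9.125 − 0.25·2 = 8.625.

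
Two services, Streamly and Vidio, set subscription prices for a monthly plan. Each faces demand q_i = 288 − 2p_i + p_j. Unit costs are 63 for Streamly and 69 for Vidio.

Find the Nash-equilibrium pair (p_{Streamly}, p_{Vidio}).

138.8, 141.2

Streamly's profit: π = (p_{Streamly} − 63)(288 − 2p_{Streamly} + p_{Vidio}).
∂π/∂p_{Streamly} = 414 − 4p_{Streamly} + p_{Vidio} = 0 ⇒ p_{Streamly} = 103.5 + 0.25p_{Vidio}.
Similarly p_{Vidio} = 106.5 + 0.25p_{Streamly}.
Plugging p_{Vidio} into Streamly's best response: p_{Streamly} = 103.5 + 0.25(106.5 + 0.25p_{Streamly}) ⇒ 0.9375p_{Streamly} = 130.125, so p_{Streamly} = 138.8.
Then p_{Vidio} = 106.5 + 0.25·138.8 = 141.2.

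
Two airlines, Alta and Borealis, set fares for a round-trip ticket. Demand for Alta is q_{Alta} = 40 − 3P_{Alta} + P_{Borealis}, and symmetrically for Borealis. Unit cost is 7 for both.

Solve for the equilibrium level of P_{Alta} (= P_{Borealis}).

12.2

Alta's profit: π = (P_{Alta} − 7)(40 − 3P_{Alta} + P_{Borealis}).
∂π/∂P_{Alta} = 61 − 6P_{Alta} + P_{Borealis} = 0 ⇒ P_{Alta} = 61/6 + (1/6)P_{Borealis}.
Setting P_{Alta} = P_{Borealis} in the reaction function: P_{Alta} = 61/6 + (1/6)P_{Alta}, so P_{Alta} = (61/6) / (5/6) = 12.2.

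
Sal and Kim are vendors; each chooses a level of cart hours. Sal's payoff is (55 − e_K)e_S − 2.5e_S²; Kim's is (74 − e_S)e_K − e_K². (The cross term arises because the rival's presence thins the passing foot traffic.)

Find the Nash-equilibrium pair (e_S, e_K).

4, 35

Expanding Sal's payoff: 55e_S − e_Ke_S − 2.5e_S².
∂π/∂e_S = 55 − e_K − 5e_S = 0, so e_S = 11 − 0.2e_K.
Likewise for Kim: e_K = 37 − 0.5e_S.
Substituting the second reaction function into the first: e_S = 11 − 0.2(37 − 0.5e_S), which gives 0.9e_S = 3.6 ⇒ e_S = 4.
Then e_K = 37 − 0.5·4 = 35.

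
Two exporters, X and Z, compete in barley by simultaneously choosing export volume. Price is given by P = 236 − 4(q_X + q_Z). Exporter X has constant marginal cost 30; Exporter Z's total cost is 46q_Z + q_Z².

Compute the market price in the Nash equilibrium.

111.25

Exporter X's profit: π = q_X(236 − 4(q_X + q_Z)) − 30q_X.
∂π/∂q_X = 206 − 8q_X − 4q_Z = 0, so q_X = 25.75 − 0.5q_Z.
For Z: ∂π/∂q_Z = 190 − 10q_Z − 4q_X = 0 ⇒ q_Z = 19 − 0.4q_X.
Solving the two reaction functions simultaneously: (1 − (−0.5)(−0.4))q_X = 25.75 − 0.5·19, so 0.8q_X = 16.25 and q_X = 20.3125.
Then q_Z = 19 − 0.4·20.3125 = 10.875.
Equilibrium price: P = 236 − 4·31.1875 = 111.25.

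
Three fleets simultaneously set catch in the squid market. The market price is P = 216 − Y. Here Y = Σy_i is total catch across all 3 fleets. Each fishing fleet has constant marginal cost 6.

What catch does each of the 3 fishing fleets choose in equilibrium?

52.5

A representative fishing fleet's profit is π_i = y_i(216 − Y) − 6y_i, with Y = y_i + Σ_{j≠i} y_j.
First-order condition: 210 − 2y_i − Σ_{j≠i} y_j = 0.
In a symmetric equilibrium every fishing fleet chooses the same y, so Σ_{j≠i} y_j = 2y. The condition becomes 210 − 4y = 0, giving y = 210/4 = 52.5.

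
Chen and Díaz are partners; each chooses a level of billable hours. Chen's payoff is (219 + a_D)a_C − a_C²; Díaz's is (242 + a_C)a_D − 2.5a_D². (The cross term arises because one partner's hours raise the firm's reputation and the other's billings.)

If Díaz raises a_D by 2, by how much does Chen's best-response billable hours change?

1

Expanding Chen's payoff: 219a_C + a_Da_C − a_C².
∂π/∂a_C = 219 + a_D − 2a_C = 0, so a_C = 109.5 + 0.5a_D.
The reaction-function slope is 0.5, so a 2-unit rise in a_D moves a_C by 0.5 × 2 = 1. Chen's best response rises — the actions are strategic complements.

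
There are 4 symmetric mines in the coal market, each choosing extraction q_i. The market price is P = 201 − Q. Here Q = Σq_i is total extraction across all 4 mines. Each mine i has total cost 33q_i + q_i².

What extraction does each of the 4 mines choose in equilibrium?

24

A representative mine's profit is π_i = q_i(201 − Q) − 33q_i − q_i², with Q = q_i + Σ_{j≠i} q_j.
First-order condition: 168 − 4q_i − Σ_{j≠i} q_j = 0.
With identical mines, set every q_j = q: then 168 − 4q − 3q = 0, i.e. q = 168/7 = 24.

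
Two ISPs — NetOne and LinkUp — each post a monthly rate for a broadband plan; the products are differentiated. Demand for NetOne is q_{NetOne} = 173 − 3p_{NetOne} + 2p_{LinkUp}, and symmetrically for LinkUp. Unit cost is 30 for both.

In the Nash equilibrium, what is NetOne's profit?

NetOne's profit: π = (p_{NetOne} − 30)(173 − 3p_{NetOne} + 2p_{LinkUp}).
∂π/∂p_{NetOne} = 263 − 6p_{NetOne} + 2p_{LinkUp} = 0 ⇒ p_{NetOne} = 263/6 + (1/3)p_{LinkUp}.
Setting p_{NetOne} = p_{LinkUp} in the reaction function: p_{NetOne} = 263/6 + (1/3)p_{NetOne}, so p_{NetOne} = (263/6) / (2/3) = 65.75.
q_{NetOne} = 173 − 3·65.75 + 2·65.75 = 107.25.
Profit = (65.75 − 30)·107.25 = 3834.1875.

3834.1875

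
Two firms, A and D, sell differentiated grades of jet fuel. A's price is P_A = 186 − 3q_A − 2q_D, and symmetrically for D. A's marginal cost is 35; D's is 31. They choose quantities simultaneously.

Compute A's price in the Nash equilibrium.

Firm A's profit: π = q_A(186 − 3q_A − 2q_D) − 35q_A.
∂π/∂q_A = 151 − 6q_A − 2q_D = 0 ⇒ q_A = 151/6 − (1/3)q_D.
Similarly q_D = 155/6 − (1/3)q_A.
Substituting the second reaction function into the first: q_A = 151/6 − (1/3)(155/6 − (1/3)q_A), which gives (8/9)q_A = 149/9 ⇒ q_A = 18.625.
Then q_D = 155/6 − (1/3)·18.625 = 19.625.
P_A = 186 − 3·18.625 − 2·19.625 = 90.875.

90.875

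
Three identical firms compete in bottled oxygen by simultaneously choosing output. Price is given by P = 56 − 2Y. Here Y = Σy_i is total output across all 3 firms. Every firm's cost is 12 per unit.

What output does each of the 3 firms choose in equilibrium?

5.5

A representative firm's profit is π_i = y_i(56 − 2Y) − 12y_i, with Y = y_i + Σ_{j≠i} y_j.
First-order condition: 44 − 4y_i − 2Σ_{j≠i} y_j = 0.
In a symmetric equilibrium every firm chooses the same y, so Σ_{j≠i} y_j = 2y. The condition becomes 44 − 8y = 0, giving y = 44/8 = 5.5.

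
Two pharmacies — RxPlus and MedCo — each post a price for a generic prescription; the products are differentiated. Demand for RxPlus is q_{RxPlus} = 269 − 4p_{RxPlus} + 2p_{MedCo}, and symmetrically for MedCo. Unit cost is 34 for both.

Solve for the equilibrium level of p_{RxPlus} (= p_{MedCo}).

RxPlus's profit: π = (p_{RxPlus} − 34)(269 − 4p_{RxPlus} + 2p_{MedCo}).
∂π/∂p_{RxPlus} = 405 − 8p_{RxPlus} + 2p_{MedCo} = 0 ⇒ p_{RxPlus} = 50.625 + 0.25p_{MedCo}.
The game is symmetric, so in equilibrium p_{MedCo} = p_{RxPlus}: the reaction function gives 0.75p_{RxPlus} = 50.625, hence p_{RxPlus} = 67.5.

67.5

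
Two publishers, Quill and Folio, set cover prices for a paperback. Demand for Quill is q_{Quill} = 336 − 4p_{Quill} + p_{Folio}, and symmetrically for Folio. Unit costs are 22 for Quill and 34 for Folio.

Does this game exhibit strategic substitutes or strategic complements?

Quill's profit: π = (p_{Quill} − 22)(336 − 4p_{Quill} + p_{Folio}).
∂π/∂p_{Quill} = 424 − 8p_{Quill} + p_{Folio} = 0 ⇒ p_{Quill} = 53 + 0.125p_{Folio}.
The best-response slope dp_{Quill}/dp_{Folio} = 0.125 > 0: the reaction function is upward-sloping, so the choices are strategic complements.

strategic complements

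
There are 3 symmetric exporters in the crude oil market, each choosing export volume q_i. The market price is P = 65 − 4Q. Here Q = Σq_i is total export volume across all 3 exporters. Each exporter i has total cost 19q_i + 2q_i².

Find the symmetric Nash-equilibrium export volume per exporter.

2.3

A representative exporter's profit is π_i = q_i(65 − 4Q) − 19q_i − 2q_i², with Q = q_i + Σ_{j≠i} q_j.
First-order condition: 46 − 12q_i − 4Σ_{j≠i} q_j = 0.
With identical exporters, set every q_j = q: then 46 − 12q − 8q = 0, i.e. q = 46/20 = 2.3.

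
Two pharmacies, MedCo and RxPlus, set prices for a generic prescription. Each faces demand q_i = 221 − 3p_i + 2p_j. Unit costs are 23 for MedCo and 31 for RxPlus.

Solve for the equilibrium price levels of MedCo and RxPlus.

MedCo's profit: π = (p_{MedCo} − 23)(221 − 3p_{MedCo} + 2p_{RxPlus}).
∂π/∂p_{MedCo} = 290 − 6p_{MedCo} + 2p_{RxPlus} = 0 ⇒ p_{MedCo} = 145/3 + (1/3)p_{RxPlus}.
Similarly p_{RxPlus} = 157/3 + (1/3)p_{MedCo}.
Solving the two reaction functions simultaneously: (1 − (1/3)(1/3))p_{MedCo} = 145/3 + (1/3)·(157/3), so (8/9)p_{MedCo} = 592/9 and p_{MedCo} = 74.
Then p_{RxPlus} = 157/3 + (1/3)·74 = 77.

74, 77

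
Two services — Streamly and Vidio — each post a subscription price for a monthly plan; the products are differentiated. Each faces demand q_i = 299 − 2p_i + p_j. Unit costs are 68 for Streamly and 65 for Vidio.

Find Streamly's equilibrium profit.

Streamly's profit: π = (p_{Streamly} − 68)(299 − 2p_{Streamly} + p_{Vidio}).
∂π/∂p_{Streamly} = 435 − 4p_{Streamly} + p_{Vidio} = 0 ⇒ p_{Streamly} = 108.75 + 0.25p_{Vidio}.
Similarly p_{Vidio} = 107.25 + 0.25p_{Streamly}.
Plugging p_{Vidio} into Streamly's best response: p_{Streamly} = 108.75 + 0.25(107.25 + 0.25p_{Streamly}) ⇒ 0.9375p_{Streamly} = 135.5625, so p_{Streamly} = 144.6.
Then p_{Vidio} = 107.25 + 0.25·144.6 = 143.4.
q_{Streamly} = 299 − 2·144.6 + 143.4 = 153.2.
Profit = (144.6 − 68)·153.2 = 11735.12.

11735.12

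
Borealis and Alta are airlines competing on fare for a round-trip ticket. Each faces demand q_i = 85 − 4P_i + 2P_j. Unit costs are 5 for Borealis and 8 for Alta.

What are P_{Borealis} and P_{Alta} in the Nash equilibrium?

Borealis's profit: π = (P_{Borealis} − 5)(85 − 4P_{Borealis} + 2P_{Alta}).
∂π/∂P_{Borealis} = 105 − 8P_{Borealis} + 2P_{Alta} = 0 ⇒ P_{Borealis} = 13.125 + 0.25P_{Alta}.
Similarly P_{Alta} = 14.625 + 0.25P_{Borealis}.
Substituting the second reaction function into the first: P_{Borealis} = 13.125 + 0.25(14.625 + 0.25P_{Borealis}), which gives 0.9375P_{Borealis} = 537/32 ⇒ P_{Borealis} = 17.9.
Then P_{Alta} = 14.625 + 0.25·17.9 = 19.1.

17.9, 19.1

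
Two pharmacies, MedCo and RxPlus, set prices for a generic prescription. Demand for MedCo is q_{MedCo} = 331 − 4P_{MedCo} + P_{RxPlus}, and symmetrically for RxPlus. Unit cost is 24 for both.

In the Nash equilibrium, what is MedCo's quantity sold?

148

MedCo's profit: π = (P_{MedCo} − 24)(331 − 4P_{MedCo} + P_{RxPlus}).
∂π/∂P_{MedCo} = 427 − 8P_{MedCo} + P_{RxPlus} = 0 ⇒ P_{MedCo} = 53.375 + 0.125P_{RxPlus}.
Setting P_{MedCo} = P_{RxPlus} in the reaction function: P_{MedCo} = 53.375 + 0.125P_{MedCo}, so P_{MedCo} = 53.375 / 0.875 = 61.
q_{MedCo} = 331 − 4·61 + 61 = 148.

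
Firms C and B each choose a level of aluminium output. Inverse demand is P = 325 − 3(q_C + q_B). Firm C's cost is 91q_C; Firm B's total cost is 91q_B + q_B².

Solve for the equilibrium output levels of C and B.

Firm C's profit: π = q_C(325 − 3(q_C + q_B)) − 91q_C.
∂π/∂q_C = 234 − 6q_C − 3q_B = 0, so q_C = 39 − 0.5q_B.
For B: ∂π/∂q_B = 234 − 8q_B − 3q_C = 0 ⇒ q_B = 29.25 − 0.375q_C.
Solving the two reaction functions simultaneously: (1 − (−0.5)(−0.375))q_C = 39 − 0.5·29.25, so 0.8125q_C = 24.375 and q_C = 30.
Then q_B = 29.25 − 0.375·30 = 18.

30, 18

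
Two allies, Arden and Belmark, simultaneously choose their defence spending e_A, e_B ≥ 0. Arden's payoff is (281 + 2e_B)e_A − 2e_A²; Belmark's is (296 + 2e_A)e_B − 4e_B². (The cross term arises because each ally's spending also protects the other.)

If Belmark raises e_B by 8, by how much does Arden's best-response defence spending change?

4

Expanding Arden's payoff: 281e_A + 2e_Be_A − 2e_A².
∂π/∂e_A = 281 + 2e_B − 4e_A = 0, so e_A = 70.25 + 0.5e_B.
The reaction-function slope is 0.5, so an 8-unit rise in e_B moves e_A by 0.5 × 8 = 4. Arden's best response rises — the actions are strategic complements.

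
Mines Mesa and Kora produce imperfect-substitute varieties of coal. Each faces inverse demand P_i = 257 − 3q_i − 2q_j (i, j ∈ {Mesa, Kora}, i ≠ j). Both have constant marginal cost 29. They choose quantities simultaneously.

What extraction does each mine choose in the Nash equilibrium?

28.5

Mine Mesa's profit: π = q_{Mesa}(257 − 3q_{Mesa} − 2q_{Kora}) − 29q_{Mesa}.
∂π/∂q_{Mesa} = 228 − 6q_{Mesa} − 2q_{Kora} = 0 ⇒ q_{Mesa} = 38 − (1/3)q_{Kora}.
Setting q_{Mesa} = q_{Kora} in the reaction function: q_{Mesa} = 38 − (1/3)q_{Mesa}, so q_{Mesa} = 38 / (4/3) = 28.5.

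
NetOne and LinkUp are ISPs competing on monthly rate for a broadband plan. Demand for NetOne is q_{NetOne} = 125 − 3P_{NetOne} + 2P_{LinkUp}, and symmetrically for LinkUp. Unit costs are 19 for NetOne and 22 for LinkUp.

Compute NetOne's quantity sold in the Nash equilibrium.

81.1875

NetOne's profit: π = (P_{NetOne} − 19)(125 − 3P_{NetOne} + 2P_{LinkUp}).
∂π/∂P_{NetOne} = 182 − 6P_{NetOne} + 2P_{LinkUp} = 0 ⇒ P_{NetOne} = 91/3 + (1/3)P_{LinkUp}.
Similarly P_{LinkUp} = 191/6 + (1/3)P_{NetOne}.
Plugging P_{LinkUp} into NetOne's best response: P_{NetOne} = 91/3 + (1/3)(191/6 + (1/3)P_{NetOne}) ⇒ (8/9)P_{NetOne} = 737/18, so P_{NetOne} = 46.0625.
Then P_{LinkUp} = 191/6 + (1/3)·46.0625 = 47.1875.
q_{NetOne} = 125 − 3·46.0625 + 2·47.1875 = 81.1875.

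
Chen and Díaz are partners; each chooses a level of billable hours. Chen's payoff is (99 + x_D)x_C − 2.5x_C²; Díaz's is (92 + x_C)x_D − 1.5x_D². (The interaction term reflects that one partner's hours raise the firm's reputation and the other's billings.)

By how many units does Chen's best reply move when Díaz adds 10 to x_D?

2

Expanding Chen's payoff: 99x_C + x_Dx_C − 2.5x_C².
∂π/∂x_C = 99 + x_D − 5x_C = 0, so x_C = 19.8 + 0.2x_D.
The reaction-function slope is 0.2, so a 10-unit rise in x_D moves x_C by 0.2 × 10 = 2. Chen's best response rises — the actions are strategic complements.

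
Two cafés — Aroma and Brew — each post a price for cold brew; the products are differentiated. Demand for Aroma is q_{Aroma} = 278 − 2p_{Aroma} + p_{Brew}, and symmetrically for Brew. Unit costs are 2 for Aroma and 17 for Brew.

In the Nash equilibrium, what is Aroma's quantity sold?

Aroma's profit: π = (p_{Aroma} − 2)(278 − 2p_{Aroma} + p_{Brew}).
∂π/∂p_{Aroma} = 282 − 4p_{Aroma} + p_{Brew} = 0 ⇒ p_{Aroma} = 70.5 + 0.25p_{Brew}.
Similarly p_{Brew} = 78 + 0.25p_{Aroma}.
Substituting the second reaction function into the first: p_{Aroma} = 70.5 + 0.25(78 + 0.25p_{Aroma}), which gives 0.9375p_{Aroma} = 90 ⇒ p_{Aroma} = 96.
Then p_{Brew} = 78 + 0.25·96 = 102.
q_{Aroma} = 278 − 2·96 + 102 = 188.

188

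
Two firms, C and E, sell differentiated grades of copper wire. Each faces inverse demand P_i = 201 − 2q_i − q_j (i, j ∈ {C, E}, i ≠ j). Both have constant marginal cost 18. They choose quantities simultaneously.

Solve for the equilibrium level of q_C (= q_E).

Firm C's profit: π = q_C(201 − 2q_C − q_E) − 18q_C.
∂π/∂q_C = 183 − 4q_C − q_E = 0 ⇒ q_C = 45.75 − 0.25q_E.
The game is symmetric, so in equilibrium q_E = q_C: the reaction function gives 1.25q_C = 45.75, hence q_C = 36.6.

36.6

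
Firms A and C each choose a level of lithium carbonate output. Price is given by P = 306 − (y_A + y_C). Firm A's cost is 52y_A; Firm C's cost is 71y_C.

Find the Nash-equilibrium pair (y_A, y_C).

91, 72

Firm A's profit: π = y_A(306 − (y_A + y_C)) − 52y_A.
∂π/∂y_A = 254 − 2y_A − y_C = 0, so y_A = 127 − 0.5y_C.
By the same steps for C: y_C = 117.5 − 0.5y_A.
Substituting the second reaction function into the first: y_A = 127 − 0.5(117.5 − 0.5y_A), which gives 0.75y_A = 68.25 ⇒ y_A = 91.
Then y_C = 117.5 − 0.5·91 = 72.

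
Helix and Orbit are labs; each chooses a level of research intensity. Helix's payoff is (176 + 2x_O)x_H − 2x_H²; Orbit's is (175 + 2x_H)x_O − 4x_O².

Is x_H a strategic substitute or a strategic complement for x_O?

strategic complements

Expanding Helix's payoff: 176x_H + 2x_Ox_H − 2x_H².
∂π/∂x_H = 176 + 2x_O − 4x_H = 0, so x_H = 44 + 0.5x_O.
The best-response slope dx_H/dx_O = 0.5 > 0: the reaction function is upward-sloping, so the choices are strategic complements.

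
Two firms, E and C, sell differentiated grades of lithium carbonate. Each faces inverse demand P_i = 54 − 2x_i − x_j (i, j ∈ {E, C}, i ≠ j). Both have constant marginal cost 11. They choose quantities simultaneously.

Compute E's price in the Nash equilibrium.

Firm E's profit: π = x_E(54 − 2x_E − x_C) − 11x_E.
∂π/∂x_E = 43 − 4x_E − x_C = 0 ⇒ x_E = 10.75 − 0.25x_C.
Setting x_E = x_C in the reaction function: x_E = 10.75 − 0.25x_E, so x_E = 10.75 / 1.25 = 8.6.
P_E = 54 − 2·8.6 − 8.6 = 28.2.

28.2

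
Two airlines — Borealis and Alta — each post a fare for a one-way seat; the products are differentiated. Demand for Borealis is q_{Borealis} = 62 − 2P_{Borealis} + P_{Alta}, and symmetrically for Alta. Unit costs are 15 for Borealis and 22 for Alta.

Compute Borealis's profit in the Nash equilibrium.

551.12

Borealis's profit: π = (P_{Borealis} − 15)(62 − 2P_{Borealis} + P_{Alta}).
∂π/∂P_{Borealis} = 92 − 4P_{Borealis} + P_{Alta} = 0 ⇒ P_{Borealis} = 23 + 0.25P_{Alta}.
Similarly P_{Alta} = 26.5 + 0.25P_{Borealis}.
Plugging P_{Alta} into Borealis's best response: P_{Borealis} = 23 + 0.25(26.5 + 0.25P_{Borealis}) ⇒ 0.9375P_{Borealis} = 29.625, so P_{Borealis} = 31.6.
Then P_{Alta} = 26.5 + 0.25·31.6 = 34.4.
q_{Borealis} = 62 − 2·31.6 + 34.4 = 33.2.
Profit = (31.6 − 15)·33.2 = 551.12.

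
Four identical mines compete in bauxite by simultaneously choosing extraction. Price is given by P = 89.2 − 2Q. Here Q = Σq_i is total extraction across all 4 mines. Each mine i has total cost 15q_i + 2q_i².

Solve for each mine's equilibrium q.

5.3

A representative mine's profit is π_i = q_i(89.2 − 2Q) − 15q_i − 2q_i², with Q = q_i + Σ_{j≠i} q_j.
First-order condition: 74.2 − 8q_i − 2Σ_{j≠i} q_j = 0.
With identical mines, set every q_j = q: then 74.2 − 8q − 6q = 0, i.e. q = 74.2/14 = 5.3.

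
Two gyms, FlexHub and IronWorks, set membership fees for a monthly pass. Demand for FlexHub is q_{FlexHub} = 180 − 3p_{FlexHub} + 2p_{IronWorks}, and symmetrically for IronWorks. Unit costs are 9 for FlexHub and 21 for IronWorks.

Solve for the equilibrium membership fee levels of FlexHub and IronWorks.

FlexHub's profit: π = (p_{FlexHub} − 9)(180 − 3p_{FlexHub} + 2p_{IronWorks}).
∂π/∂p_{FlexHub} = 207 − 6p_{FlexHub} + 2p_{IronWorks} = 0 ⇒ p_{FlexHub} = 34.5 + (1/3)p_{IronWorks}.
Similarly p_{IronWorks} = 40.5 + (1/3)p_{FlexHub}.
Plugging p_{IronWorks} into FlexHub's best response: p_{FlexHub} = 34.5 + (1/3)(40.5 + (1/3)p_{FlexHub}) ⇒ (8/9)p_{FlexHub} = 48, so p_{FlexHub} = 54.
Then p_{IronWorks} = 40.5 + (1/3)·54 = 58.5.

54, 58.5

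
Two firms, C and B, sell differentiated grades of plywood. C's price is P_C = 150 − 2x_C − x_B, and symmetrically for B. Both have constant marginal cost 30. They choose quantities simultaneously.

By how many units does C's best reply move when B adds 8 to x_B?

-2

Firm C's profit: π = x_C(150 − 2x_C − x_B) − 30x_C.
∂π/∂x_C = 120 − 4x_C − x_B = 0 ⇒ x_C = 30 − 0.25x_B.
The reaction-function slope is −0.25, so an 8-unit rise in x_B moves x_C by −0.25 × 8 = −2. C's best response falls — the actions are strategic substitutes.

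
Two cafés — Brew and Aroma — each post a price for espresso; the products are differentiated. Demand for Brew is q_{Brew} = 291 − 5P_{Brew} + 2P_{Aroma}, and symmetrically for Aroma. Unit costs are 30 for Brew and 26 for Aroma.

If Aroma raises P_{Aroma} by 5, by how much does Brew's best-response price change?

1

Brew's profit: π = (P_{Brew} − 30)(291 − 5P_{Brew} + 2P_{Aroma}).
∂π/∂P_{Brew} = 441 − 10P_{Brew} + 2P_{Aroma} = 0 ⇒ P_{Brew} = 44.1 + 0.2P_{Aroma}.
The reaction-function slope is 0.2, so a 5-unit rise in P_{Aroma} moves P_{Brew} by 0.2 × 5 = 1. Brew's best response rises — the actions are strategic complements.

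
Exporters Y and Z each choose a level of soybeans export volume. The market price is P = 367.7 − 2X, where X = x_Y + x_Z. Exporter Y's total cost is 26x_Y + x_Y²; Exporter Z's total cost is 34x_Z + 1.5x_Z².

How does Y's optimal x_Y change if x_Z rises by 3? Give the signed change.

-1

Exporter Y's profit: π = x_Y(367.7 − 2(x_Y + x_Z)) − 26x_Y − x_Y².
∂π/∂x_Y = 341.7 − 6x_Y − 2x_Z = 0, so x_Y = 56.95 − (1/3)x_Z.
The reaction-function slope is −1/3, so a 3-unit rise in x_Z moves x_Y by −1/3 × 3 = −1. Y's best response falls — the actions are strategic substitutes.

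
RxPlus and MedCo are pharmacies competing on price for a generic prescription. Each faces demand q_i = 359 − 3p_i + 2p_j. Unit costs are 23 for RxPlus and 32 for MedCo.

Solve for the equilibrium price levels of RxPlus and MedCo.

RxPlus's profit: π = (p_{RxPlus} − 23)(359 − 3p_{RxPlus} + 2p_{MedCo}).
∂π/∂p_{RxPlus} = 428 − 6p_{RxPlus} + 2p_{MedCo} = 0 ⇒ p_{RxPlus} = 214/3 + (1/3)p_{MedCo}.
Similarly p_{MedCo} = 455/6 + (1/3)p_{RxPlus}.
Plugging p_{MedCo} into RxPlus's best response: p_{RxPlus} = 214/3 + (1/3)(455/6 + (1/3)p_{RxPlus}) ⇒ (8/9)p_{RxPlus} = 1739/18, so p_{RxPlus} = 108.6875.
Then p_{MedCo} = 455/6 + (1/3)·108.6875 = 112.0625.

108.6875, 112.0625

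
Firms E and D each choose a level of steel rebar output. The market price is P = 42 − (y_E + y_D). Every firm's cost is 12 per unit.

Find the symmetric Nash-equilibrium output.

Firm E's profit: π = y_E(42 − (y_E + y_D)) − 12y_E.
∂π/∂y_E = 30 − 2y_E − y_D = 0, so y_E = 15 − 0.5y_D.
By symmetry y_D = y_E; substituting into the reaction function, 1.5y_E = 15 and y_E = 10.

10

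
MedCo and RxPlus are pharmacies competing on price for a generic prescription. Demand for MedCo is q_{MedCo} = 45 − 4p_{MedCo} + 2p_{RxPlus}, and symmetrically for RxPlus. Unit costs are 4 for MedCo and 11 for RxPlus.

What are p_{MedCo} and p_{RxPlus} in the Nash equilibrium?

MedCo's profit: π = (p_{MedCo} − 4)(45 − 4p_{MedCo} + 2p_{RxPlus}).
∂π/∂p_{MedCo} = 61 − 8p_{MedCo} + 2p_{RxPlus} = 0 ⇒ p_{MedCo} = 7.625 + 0.25p_{RxPlus}.
Similarly p_{RxPlus} = 11.125 + 0.25p_{MedCo}.
Substituting the second reaction function into the first: p_{MedCo} = 7.625 + 0.25(11.125 + 0.25p_{MedCo}), which gives 0.9375p_{MedCo} = 333/32 ⇒ p_{MedCo} = 11.1.
Then p_{RxPlus} = 11.125 + 0.25·11.1 = 13.9.

11.1, 13.9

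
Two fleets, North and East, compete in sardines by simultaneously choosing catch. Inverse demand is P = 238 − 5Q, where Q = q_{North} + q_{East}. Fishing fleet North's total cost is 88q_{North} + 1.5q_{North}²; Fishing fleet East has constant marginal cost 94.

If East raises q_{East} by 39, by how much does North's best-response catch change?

Fishing fleet North's profit: π = q_{North}(238 − 5(q_{North} + q_{East})) − 88q_{North} − 1.5q_{North}².
∂π/∂q_{North} = 150 − 13q_{North} − 5q_{East} = 0, so q_{North} = 150/13 − (5/13)q_{East}.
The reaction-function slope is −5/13, so a 39-unit rise in q_{East} moves q_{North} by −5/13 × 39 = −15. North's best response falls — the actions are strategic substitutes.

-15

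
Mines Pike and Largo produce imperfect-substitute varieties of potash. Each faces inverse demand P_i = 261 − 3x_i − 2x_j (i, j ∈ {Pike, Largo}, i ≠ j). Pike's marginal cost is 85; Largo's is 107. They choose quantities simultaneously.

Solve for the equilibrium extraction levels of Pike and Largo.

Mine Pike's profit: π = x_{Pike}(261 − 3x_{Pike} − 2x_{Largo}) − 85x_{Pike}.
∂π/∂x_{Pike} = 176 − 6x_{Pike} − 2x_{Largo} = 0 ⇒ x_{Pike} = 88/3 − (1/3)x_{Largo}.
Similarly x_{Largo} = 77/3 − (1/3)x_{Pike}.
Substituting the second reaction function into the first: x_{Pike} = 88/3 − (1/3)(77/3 − (1/3)x_{Pike}), which gives (8/9)x_{Pike} = 187/9 ⇒ x_{Pike} = 23.375.
Then x_{Largo} = 77/3 − (1/3)·23.375 = 17.875.

23.375, 17.875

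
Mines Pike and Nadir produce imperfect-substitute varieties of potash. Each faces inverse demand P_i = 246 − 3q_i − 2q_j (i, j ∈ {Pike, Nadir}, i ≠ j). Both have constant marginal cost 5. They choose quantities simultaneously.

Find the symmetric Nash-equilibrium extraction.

30.125

Mine Pike's profit: π = q_{Pike}(246 − 3q_{Pike} − 2q_{Nadir}) − 5q_{Pike}.
∂π/∂q_{Pike} = 241 − 6q_{Pike} − 2q_{Nadir} = 0 ⇒ q_{Pike} = 241/6 − (1/3)q_{Nadir}.
The game is symmetric, so in equilibrium q_{Nadir} = q_{Pike}: the reaction function gives (4/3)q_{Pike} = 241/6, hence q_{Pike} = 30.125.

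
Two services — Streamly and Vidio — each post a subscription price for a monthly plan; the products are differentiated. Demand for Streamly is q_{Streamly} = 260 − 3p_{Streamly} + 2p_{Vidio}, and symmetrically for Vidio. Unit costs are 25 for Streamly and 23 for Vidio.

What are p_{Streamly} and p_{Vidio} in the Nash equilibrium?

Streamly's profit: π = (p_{Streamly} − 25)(260 − 3p_{Streamly} + 2p_{Vidio}).
∂π/∂p_{Streamly} = 335 − 6p_{Streamly} + 2p_{Vidio} = 0 ⇒ p_{Streamly} = 335/6 + (1/3)p_{Vidio}.
Similarly p_{Vidio} = 329/6 + (1/3)p_{Streamly}.
Solving the two reaction functions simultaneously: (1 − (1/3)(1/3))p_{Streamly} = 335/6 + (1/3)·(329/6), so (8/9)p_{Streamly} = 667/9 and p_{Streamly} = 83.375.
Then p_{Vidio} = 329/6 + (1/3)·83.375 = 82.625.

83.375, 82.625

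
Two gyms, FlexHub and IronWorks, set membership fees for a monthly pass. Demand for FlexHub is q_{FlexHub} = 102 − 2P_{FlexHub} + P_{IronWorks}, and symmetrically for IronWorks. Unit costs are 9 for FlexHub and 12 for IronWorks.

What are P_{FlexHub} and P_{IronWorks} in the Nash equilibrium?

40.4, 41.6

FlexHub's profit: π = (P_{FlexHub} − 9)(102 − 2P_{FlexHub} + P_{IronWorks}).
∂π/∂P_{FlexHub} = 120 − 4P_{FlexHub} + P_{IronWorks} = 0 ⇒ P_{FlexHub} = 30 + 0.25P_{IronWorks}.
Similarly P_{IronWorks} = 31.5 + 0.25P_{FlexHub}.
Plugging P_{IronWorks} into FlexHub's best response: P_{FlexHub} = 30 + 0.25(31.5 + 0.25P_{FlexHub}) ⇒ 0.9375P_{FlexHub} = 37.875, so P_{FlexHub} = 40.4.
Then P_{IronWorks} = 31.5 + 0.25·40.4 = 41.6.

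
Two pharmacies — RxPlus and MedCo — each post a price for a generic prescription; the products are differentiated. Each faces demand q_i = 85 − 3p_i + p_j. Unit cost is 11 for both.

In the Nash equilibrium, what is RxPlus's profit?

RxPlus's profit: π = (p_{RxPlus} − 11)(85 − 3p_{RxPlus} + p_{MedCo}).
∂π/∂p_{RxPlus} = 118 − 6p_{RxPlus} + p_{MedCo} = 0 ⇒ p_{RxPlus} = 59/3 + (1/6)p_{MedCo}.
By symmetry p_{MedCo} = p_{RxPlus}; substituting into the reaction function, (5/6)p_{RxPlus} = 59/3 and p_{RxPlus} = 23.6.
q_{RxPlus} = 85 − 3·23.6 + 23.6 = 37.8.
Profit = (23.6 − 11)·37.8 = 476.28.

476.28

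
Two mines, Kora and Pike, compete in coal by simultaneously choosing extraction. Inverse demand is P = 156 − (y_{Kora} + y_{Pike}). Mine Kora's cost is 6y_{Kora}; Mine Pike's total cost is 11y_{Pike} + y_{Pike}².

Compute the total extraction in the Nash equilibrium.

Mine Kora's profit: π = y_{Kora}(156 − (y_{Kora} + y_{Pike})) − 6y_{Kora}.
∂π/∂y_{Kora} = 150 − 2y_{Kora} − y_{Pike} = 0, so y_{Kora} = 75 − 0.5y_{Pike}.
For Pike: ∂π/∂y_{Pike} = 145 − 4y_{Pike} − y_{Kora} = 0 ⇒ y_{Pike} = 36.25 − 0.25y_{Kora}.
Plugging y_{Pike} into Kora's best response: y_{Kora} = 75 − 0.5(36.25 − 0.25y_{Kora}) ⇒ 0.875y_{Kora} = 56.875, so y_{Kora} = 65.
Then y_{Pike} = 36.25 − 0.25·65 = 20.
Total extraction: 65 + 20 = 85.

85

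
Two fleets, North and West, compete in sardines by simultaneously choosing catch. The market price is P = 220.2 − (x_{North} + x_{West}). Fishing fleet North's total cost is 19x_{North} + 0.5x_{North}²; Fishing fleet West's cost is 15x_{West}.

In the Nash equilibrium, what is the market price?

97.88

Fishing fleet North's profit: π = x_{North}(220.2 − (x_{North} + x_{West})) − 19x_{North} − 0.5x_{North}².
∂π/∂x_{North} = 201.2 − 3x_{North} − x_{West} = 0, so x_{North} = 1006/15 − (1/3)x_{West}.
For West: ∂π/∂x_{West} = 205.2 − 2x_{West} − x_{North} = 0 ⇒ x_{West} = 102.6 − 0.5x_{North}.
Substituting the second reaction function into the first: x_{North} = 1006/15 − (1/3)(102.6 − 0.5x_{North}), which gives (5/6)x_{North} = 493/15 ⇒ x_{North} = 39.44.
Then x_{West} = 102.6 − 0.5·39.44 = 82.88.
Equilibrium price: P = 220.2 − 122.32 = 97.88.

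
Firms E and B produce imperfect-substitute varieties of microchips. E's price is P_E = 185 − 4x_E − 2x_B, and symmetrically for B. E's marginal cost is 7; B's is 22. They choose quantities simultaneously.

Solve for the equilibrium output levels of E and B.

18.3, 15.8

Firm E's profit: π = x_E(185 − 4x_E − 2x_B) − 7x_E.
∂π/∂x_E = 178 − 8x_E − 2x_B = 0 ⇒ x_E = 22.25 − 0.25x_B.
Similarly x_B = 20.375 − 0.25x_E.
Substituting the second reaction function into the first: x_E = 22.25 − 0.25(20.375 − 0.25x_E), which gives 0.9375x_E = 549/32 ⇒ x_E = 18.3.
Then x_B = 20.375 − 0.25·18.3 = 15.8.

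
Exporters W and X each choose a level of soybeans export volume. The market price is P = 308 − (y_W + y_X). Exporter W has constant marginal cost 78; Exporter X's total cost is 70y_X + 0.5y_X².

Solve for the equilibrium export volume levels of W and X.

Exporter W's profit: π = y_W(308 − (y_W + y_X)) − 78y_W.
∂π/∂y_W = 230 − 2y_W − y_X = 0, so y_W = 115 − 0.5y_X.
For X: ∂π/∂y_X = 238 − 3y_X − y_W = 0 ⇒ y_X = 238/3 − (1/3)y_W.
Solving the two reaction functions simultaneously: (1 − (−0.5)(−1/3))y_W = 115 − 0.5·(238/3), so (5/6)y_W = 226/3 and y_W = 90.4.
Then y_X = 238/3 − (1/3)·90.4 = 49.2.

90.4, 49.2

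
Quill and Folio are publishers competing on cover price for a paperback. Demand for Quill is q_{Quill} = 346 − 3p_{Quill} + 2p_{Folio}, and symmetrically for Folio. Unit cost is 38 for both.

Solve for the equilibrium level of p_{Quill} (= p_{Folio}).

115

Quill's profit: π = (p_{Quill} − 38)(346 − 3p_{Quill} + 2p_{Folio}).
∂π/∂p_{Quill} = 460 − 6p_{Quill} + 2p_{Folio} = 0 ⇒ p_{Quill} = 230/3 + (1/3)p_{Folio}.
The game is symmetric, so in equilibrium p_{Folio} = p_{Quill}: the reaction function gives (2/3)p_{Quill} = 230/3, hence p_{Quill} = 115.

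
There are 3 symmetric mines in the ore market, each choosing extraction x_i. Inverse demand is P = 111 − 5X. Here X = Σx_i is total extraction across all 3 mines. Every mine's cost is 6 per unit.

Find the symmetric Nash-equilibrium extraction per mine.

A representative mine's profit is π_i = x_i(111 − 5X) − 6x_i, with X = x_i + Σ_{j≠i} x_j.
First-order condition: 105 − 10x_i − 5Σ_{j≠i} x_j = 0.
With identical mines, set every x_j = x: then 105 − 10x − 10x = 0, i.e. x = 105/20 = 5.25.

5.25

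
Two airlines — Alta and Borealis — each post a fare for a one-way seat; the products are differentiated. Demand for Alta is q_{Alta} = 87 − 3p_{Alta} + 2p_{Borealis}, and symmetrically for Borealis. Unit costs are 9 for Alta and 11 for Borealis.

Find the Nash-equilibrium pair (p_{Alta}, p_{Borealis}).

Alta's profit: π = (p_{Alta} − 9)(87 − 3p_{Alta} + 2p_{Borealis}).
∂π/∂p_{Alta} = 114 − 6p_{Alta} + 2p_{Borealis} = 0 ⇒ p_{Alta} = 19 + (1/3)p_{Borealis}.
Similarly p_{Borealis} = 20 + (1/3)p_{Alta}.
Plugging p_{Borealis} into Alta's best response: p_{Alta} = 19 + (1/3)(20 + (1/3)p_{Alta}) ⇒ (8/9)p_{Alta} = 77/3, so p_{Alta} = 28.875.
Then p_{Borealis} = 20 + (1/3)·28.875 = 29.625.

28.875, 29.625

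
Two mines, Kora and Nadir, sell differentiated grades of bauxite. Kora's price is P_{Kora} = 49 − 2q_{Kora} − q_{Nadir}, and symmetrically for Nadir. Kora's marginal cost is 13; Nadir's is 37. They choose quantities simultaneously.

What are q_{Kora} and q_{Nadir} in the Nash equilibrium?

Mine Kora's profit: π = q_{Kora}(49 − 2q_{Kora} − q_{Nadir}) − 13q_{Kora}.
∂π/∂q_{Kora} = 36 − 4q_{Kora} − q_{Nadir} = 0 ⇒ q_{Kora} = 9 − 0.25q_{Nadir}.
Similarly q_{Nadir} = 3 − 0.25q_{Kora}.
Plugging q_{Nadir} into Kora's best response: q_{Kora} = 9 − 0.25(3 − 0.25q_{Kora}) ⇒ 0.9375q_{Kora} = 8.25, so q_{Kora} = 8.8.
Then q_{Nadir} = 3 − 0.25·8.8 = 0.8.

8.8, 0.8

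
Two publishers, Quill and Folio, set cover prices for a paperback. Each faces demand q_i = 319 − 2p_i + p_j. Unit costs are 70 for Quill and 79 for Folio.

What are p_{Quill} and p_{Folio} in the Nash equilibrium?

Quill's profit: π = (p_{Quill} − 70)(319 − 2p_{Quill} + p_{Folio}).
∂π/∂p_{Quill} = 459 − 4p_{Quill} + p_{Folio} = 0 ⇒ p_{Quill} = 114.75 + 0.25p_{Folio}.
Similarly p_{Folio} = 119.25 + 0.25p_{Quill}.
Plugging p_{Folio} into Quill's best response: p_{Quill} = 114.75 + 0.25(119.25 + 0.25p_{Quill}) ⇒ 0.9375p_{Quill} = 144.5625, so p_{Quill} = 154.2.
Then p_{Folio} = 119.25 + 0.25·154.2 = 157.8.

154.2, 157.8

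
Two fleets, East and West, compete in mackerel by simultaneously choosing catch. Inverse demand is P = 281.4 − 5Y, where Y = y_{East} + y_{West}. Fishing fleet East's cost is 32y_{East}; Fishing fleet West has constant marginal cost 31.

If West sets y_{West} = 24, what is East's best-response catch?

12.94

Fishing fleet East's profit: π = y_{East}(281.4 − 5(y_{East} + y_{West})) − 32y_{East}.
∂π/∂y_{East} = 249.4 − 10y_{East} − 5y_{West} = 0, so y_{East} = 24.94 − 0.5y_{West}.
At y_{West} = 24: y_{East} = 24.94 − 0.5·24 = 12.94.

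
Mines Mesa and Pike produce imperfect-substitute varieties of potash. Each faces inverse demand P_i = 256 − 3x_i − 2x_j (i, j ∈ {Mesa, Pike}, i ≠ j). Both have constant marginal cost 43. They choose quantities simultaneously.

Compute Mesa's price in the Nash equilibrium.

Mine Mesa's profit: π = x_{Mesa}(256 − 3x_{Mesa} − 2x_{Pike}) − 43x_{Mesa}.
∂π/∂x_{Mesa} = 213 − 6x_{Mesa} − 2x_{Pike} = 0 ⇒ x_{Mesa} = 35.5 − (1/3)x_{Pike}.
By symmetry x_{Pike} = x_{Mesa}; substituting into the reaction function, (4/3)x_{Mesa} = 35.5 and x_{Mesa} = 26.625.
P_{Mesa} = 256 − 3·26.625 − 2·26.625 = 122.875.

122.875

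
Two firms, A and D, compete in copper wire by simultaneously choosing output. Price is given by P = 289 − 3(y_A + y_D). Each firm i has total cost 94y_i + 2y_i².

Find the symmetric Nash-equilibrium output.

Firm A's profit: π = y_A(289 − 3(y_A + y_D)) − 94y_A − 2y_A².
∂π/∂y_A = 195 − 10y_A − 3y_D = 0, so y_A = 19.5 − 0.3y_D.
The game is symmetric, so in equilibrium y_D = y_A: the reaction function gives 1.3y_A = 19.5, hence y_A = 15.

15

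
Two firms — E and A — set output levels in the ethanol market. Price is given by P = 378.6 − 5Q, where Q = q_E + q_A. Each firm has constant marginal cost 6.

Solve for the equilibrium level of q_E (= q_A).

Firm E's profit: π = q_E(378.6 − 5(q_E + q_A)) − 6q_E.
∂π/∂q_E = 372.6 − 10q_E − 5q_A = 0, so q_E = 37.26 − 0.5q_A.
The game is symmetric, so in equilibrium q_A = q_E: the reaction function gives 1.5q_E = 37.26, hence q_E = 24.84.

24.84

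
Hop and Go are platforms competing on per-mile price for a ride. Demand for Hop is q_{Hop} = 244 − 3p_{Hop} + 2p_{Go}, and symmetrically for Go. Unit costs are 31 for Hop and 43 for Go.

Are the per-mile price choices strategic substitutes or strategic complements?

strategic complements

Hop's profit: π = (p_{Hop} − 31)(244 − 3p_{Hop} + 2p_{Go}).
∂π/∂p_{Hop} = 337 − 6p_{Hop} + 2p_{Go} = 0 ⇒ p_{Hop} = 337/6 + (1/3)p_{Go}.
The best-response slope dp_{Hop}/dp_{Go} = 1/3 > 0: the reaction function is upward-sloping, so the choices are strategic complements.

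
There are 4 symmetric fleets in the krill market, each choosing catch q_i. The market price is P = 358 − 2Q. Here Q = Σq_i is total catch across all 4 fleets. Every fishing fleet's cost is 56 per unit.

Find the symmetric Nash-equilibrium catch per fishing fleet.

30.2

A representative fishing fleet's profit is π_i = q_i(358 − 2Q) − 56q_i, with Q = q_i + Σ_{j≠i} q_j.
First-order condition: 302 − 4q_i − 2Σ_{j≠i} q_j = 0.
With identical fishing fleets, set every q_j = q: then 302 − 4q − 6q = 0, i.e. q = 302/10 = 30.2.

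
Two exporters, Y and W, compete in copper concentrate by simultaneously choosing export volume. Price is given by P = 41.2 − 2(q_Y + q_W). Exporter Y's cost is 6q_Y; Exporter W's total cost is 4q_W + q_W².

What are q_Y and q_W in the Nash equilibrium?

6.84, 3.92

Exporter Y's profit: π = q_Y(41.2 − 2(q_Y + q_W)) − 6q_Y.
∂π/∂q_Y = 35.2 − 4q_Y − 2q_W = 0, so q_Y = 8.8 − 0.5q_W.
For W: ∂π/∂q_W = 37.2 − 6q_W − 2q_Y = 0 ⇒ q_W = 6.2 − (1/3)q_Y.
Solving the two reaction functions simultaneously: (1 − (−0.5)(−1/3))q_Y = 8.8 − 0.5·6.2, so (5/6)q_Y = 5.7 and q_Y = 6.84.
Then q_W = 6.2 − (1/3)·6.84 = 3.92.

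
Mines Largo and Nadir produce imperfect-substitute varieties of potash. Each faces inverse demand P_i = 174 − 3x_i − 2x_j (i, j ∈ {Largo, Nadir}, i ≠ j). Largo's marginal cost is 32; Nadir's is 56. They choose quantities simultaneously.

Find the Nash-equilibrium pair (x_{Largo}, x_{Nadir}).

Mine Largo's profit: π = x_{Largo}(174 − 3x_{Largo} − 2x_{Nadir}) − 32x_{Largo}.
∂π/∂x_{Largo} = 142 − 6x_{Largo} − 2x_{Nadir} = 0 ⇒ x_{Largo} = 71/3 − (1/3)x_{Nadir}.
Similarly x_{Nadir} = 59/3 − (1/3)x_{Largo}.
Solving the two reaction functions simultaneously: (1 − (−1/3)(−1/3))x_{Largo} = 71/3 − (1/3)·(59/3), so (8/9)x_{Largo} = 154/9 and x_{Largo} = 19.25.
Then x_{Nadir} = 59/3 − (1/3)·19.25 = 13.25.

19.25, 13.25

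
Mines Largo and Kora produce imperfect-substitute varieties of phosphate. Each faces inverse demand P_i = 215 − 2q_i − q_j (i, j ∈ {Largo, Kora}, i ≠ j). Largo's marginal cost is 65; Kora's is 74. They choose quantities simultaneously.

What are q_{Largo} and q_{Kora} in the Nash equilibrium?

30.6, 27.6

Mine Largo's profit: π = q_{Largo}(215 − 2q_{Largo} − q_{Kora}) − 65q_{Largo}.
∂π/∂q_{Largo} = 150 − 4q_{Largo} − q_{Kora} = 0 ⇒ q_{Largo} = 37.5 − 0.25q_{Kora}.
Similarly q_{Kora} = 35.25 − 0.25q_{Largo}.
Substituting the second reaction function into the first: q_{Largo} = 37.5 − 0.25(35.25 − 0.25q_{Largo}), which gives 0.9375q_{Largo} = 28.6875 ⇒ q_{Largo} = 30.6.
Then q_{Kora} = 35.25 − 0.25·30.6 = 27.6.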